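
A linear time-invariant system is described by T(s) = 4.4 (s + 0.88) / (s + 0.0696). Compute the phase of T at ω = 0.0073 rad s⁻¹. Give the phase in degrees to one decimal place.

-5.5°

∠(j0.0073 + 0.88) = arctan(0.0073/0.88) = 0.48°
∠(j0.0073 + 0.0696) = arctan(0.0073/0.0696) = 5.99°
∠T(j0.0073) = 0.48° − 5.99° = -5.51°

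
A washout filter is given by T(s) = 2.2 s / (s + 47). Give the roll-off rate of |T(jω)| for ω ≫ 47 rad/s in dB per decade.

With 1 zero and 1 pole, the high-frequency asymptotic slope is 20 × (1 − 1) = 0 dB/decade.

0 dB/decade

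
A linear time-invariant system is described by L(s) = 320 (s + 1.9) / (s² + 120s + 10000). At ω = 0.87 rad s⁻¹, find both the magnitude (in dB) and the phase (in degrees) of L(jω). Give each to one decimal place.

|j0.87 + 1.9| = √(0.87² + 1.9²) = 2.09
|(j0.87)² + 120(j0.87) + 10000| = |9999.2 + j104.4| = 1e+04
|L(j0.87)| = 320 × 2.09 / 1e+04 = 0.066872
20 log₁₀(0.066872) = -23.50 dB
∠(j0.87 + 1.9) = arctan(0.87/1.9) = 24.60°
∠[(j0.87)² + 120(j0.87) + 10000] = ∠[9999.2 + j104.4] = 0.60°
∠L(j0.87) = 24.60° − 0.60° = 24.00°

|L| = -23.5 dB, ∠L = 24.0°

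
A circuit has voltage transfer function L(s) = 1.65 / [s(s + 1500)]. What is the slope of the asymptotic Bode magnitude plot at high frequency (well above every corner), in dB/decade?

-40 dB/decade

With 0 zeros and 2 poles, the high-frequency asymptotic slope is 20 × (0 − 2) = -40 dB/decade.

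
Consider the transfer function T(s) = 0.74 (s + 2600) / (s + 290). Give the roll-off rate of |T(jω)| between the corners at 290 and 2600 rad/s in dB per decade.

-20 dB/decade

In this band the factors already past their corner are: pole at 290; net slope = -20 dB/decade.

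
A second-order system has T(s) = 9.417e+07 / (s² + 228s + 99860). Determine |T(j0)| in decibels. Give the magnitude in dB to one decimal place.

59.5 dB

T(0) = 9.417e+07 / 99860 = 943.02
20 log₁₀(943.02) = 59.49 dB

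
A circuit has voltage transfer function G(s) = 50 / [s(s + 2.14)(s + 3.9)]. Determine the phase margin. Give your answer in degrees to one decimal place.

Gain crossover: |G(jω)| = 1 at ω ≈ 2.88 rad s⁻¹.
∠G(j2.88) = −90° − arctan(2.88/2.14) − arctan(2.88/3.9) ≈ -179.78°
PM = 180° + (-179.78°) = 0.22°

0.2°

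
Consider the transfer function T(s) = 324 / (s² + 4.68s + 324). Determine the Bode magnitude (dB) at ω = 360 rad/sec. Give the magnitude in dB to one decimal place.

-52.0 dB

|(j360)² + 4.68(j360) + 324| = |-1.2928e+05 + j1684.8| = 1.293e+05
|T(j360)| = 324 / 1.293e+05 = 0.0025061
20 log₁₀(0.0025061) = -52.02 dB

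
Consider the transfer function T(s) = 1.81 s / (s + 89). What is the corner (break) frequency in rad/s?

The single real pole at s = −89 gives a corner at ω = 89 rad/s.

89 rad/s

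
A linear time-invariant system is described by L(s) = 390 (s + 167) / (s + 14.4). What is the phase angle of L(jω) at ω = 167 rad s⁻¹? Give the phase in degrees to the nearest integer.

-40°

∠(j167 + 167) = arctan(167/167) = 45.00°
∠(j167 + 14.4) = arctan(167/14.4) = 85.07°
∠L(j167) = 45.00° − 85.07° = -40.07°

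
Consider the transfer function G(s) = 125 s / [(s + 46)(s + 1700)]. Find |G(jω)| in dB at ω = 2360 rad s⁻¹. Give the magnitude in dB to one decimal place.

|j2360| = 2360
|j2360 + 46| = √(2360² + 46²) = 2360
|j2360 + 1700| = √(2360² + 1700²) = 2909
|G(j2360)| = 125 × 2360 / (2360 × 2909) = 0.042969
20 log₁₀(0.042969) = -27.34 dB

-27.3 dB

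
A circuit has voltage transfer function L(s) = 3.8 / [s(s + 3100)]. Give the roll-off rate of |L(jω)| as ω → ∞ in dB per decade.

-40 dB/decade

With 0 zeros and 2 poles, the high-frequency asymptotic slope is 20 × (0 − 2) = -40 dB/decade.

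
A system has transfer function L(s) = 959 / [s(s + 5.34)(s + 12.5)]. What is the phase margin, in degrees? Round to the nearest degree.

6 deg

Gain crossover: |L(jω)| = 1 at ω ≈ 7.31 rad/s.
∠L(j7.31) = −90° − arctan(7.31/5.34) − arctan(7.31/12.5) ≈ -174.19°
PM = 180° + (-174.19°) = 5.81°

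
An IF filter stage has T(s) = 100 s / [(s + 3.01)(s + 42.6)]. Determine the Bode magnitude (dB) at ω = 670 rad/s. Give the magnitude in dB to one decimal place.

|j670| = 670
|j670 + 3.01| = √(670² + 3.01²) = 670
|j670 + 42.6| = √(670² + 42.6²) = 671.4
|T(j670)| = 100 × 670 / (670 × 671.4) = 0.14895
20 log₁₀(0.14895) = -16.54 dB

-16.5 dB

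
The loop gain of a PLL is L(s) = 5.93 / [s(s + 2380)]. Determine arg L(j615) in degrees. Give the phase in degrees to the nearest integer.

-104°

∠(j615 + 2380) = arctan(615/2380) = 14.49°
∠(j615) = 90.00°
∠L(j615) = − (14.49° + 90.00°) = -104.49°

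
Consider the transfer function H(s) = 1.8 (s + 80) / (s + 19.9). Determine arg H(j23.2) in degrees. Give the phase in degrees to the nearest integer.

-33°

∠(j23.2 + 80) = arctan(23.2/80) = 16.17°
∠(j23.2 + 19.9) = arctan(23.2/19.9) = 49.38°
∠H(j23.2) = 16.17° − 49.38° = -33.21°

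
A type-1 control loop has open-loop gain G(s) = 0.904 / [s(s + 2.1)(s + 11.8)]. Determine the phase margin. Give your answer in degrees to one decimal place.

Gain crossover: |G(jω)| = 1 at ω ≈ 0.0365 rad s⁻¹.
∠G(j0.0365) = −90° − arctan(0.0365/2.1) − arctan(0.0365/11.8) ≈ -91.17°
PM = 180° + (-91.17°) = 88.83°

88.8°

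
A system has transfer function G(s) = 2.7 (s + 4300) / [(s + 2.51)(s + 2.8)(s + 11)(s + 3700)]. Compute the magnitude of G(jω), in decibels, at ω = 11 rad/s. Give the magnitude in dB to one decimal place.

-56.1 dB

|j11 + 4300| = √(11² + 4300²) = 4300
|j11 + 2.51| = √(11² + 2.51²) = 11.28
|j11 + 2.8| = √(11² + 2.8²) = 11.35
|j11 + 11| = √(11² + 11²) = 15.56
|j11 + 3700| = √(11² + 3700²) = 3700
|G(j11)| = 2.7 × 4300 / (11.28 × 11.35 × 15.56 × 3700) = 0.001575
20 log₁₀(0.001575) = -56.05 dB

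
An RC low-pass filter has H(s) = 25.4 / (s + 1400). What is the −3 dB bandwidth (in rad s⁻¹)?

For a single-pole low-pass, the −3 dB point is at the pole: ω = 1400 rad s⁻¹.

1400 rad s⁻¹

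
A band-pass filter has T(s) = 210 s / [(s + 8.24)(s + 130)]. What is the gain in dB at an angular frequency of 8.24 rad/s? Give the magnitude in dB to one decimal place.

1.1 dB

|j8.24| = 8.24
|j8.24 + 8.24| = √(8.24² + 8.24²) = 11.65
|j8.24 + 130| = √(8.24² + 130²) = 130.3
|T(j8.24)| = 210 × 8.24 / (11.65 × 130.3) = 1.14
20 log₁₀(1.14) = 1.14 dB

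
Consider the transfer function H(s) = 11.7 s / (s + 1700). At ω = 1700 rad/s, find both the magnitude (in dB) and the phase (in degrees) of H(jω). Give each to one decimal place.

|j1700| = 1700
|j1700 + 1700| = √(1700² + 1700²) = 2404
|H(j1700)| = 11.7 × 1700 / 2404 = 8.2731
20 log₁₀(8.2731) = 18.35 dB
∠(j1700) = 90.00°
∠(j1700 + 1700) = arctan(1700/1700) = 45.00°
∠H(j1700) = 90.00° − 45.00° = 45.00°

|H| = 18.4 dB, ∠H = 45.0°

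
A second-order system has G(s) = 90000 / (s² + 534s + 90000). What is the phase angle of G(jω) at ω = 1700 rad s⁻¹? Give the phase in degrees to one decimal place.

-162.0°

∠[(j1700)² + 534(j1700) + 90000] = ∠[-2.8e+06 + j9.078e+05] = 162.04°
∠G(j1700) = −162.04° = -162.04°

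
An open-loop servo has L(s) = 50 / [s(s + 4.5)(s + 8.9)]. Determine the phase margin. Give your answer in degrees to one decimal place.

Gain crossover: |L(jω)| = 1 at ω ≈ 1.2 rad s⁻¹.
∠L(j1.2) = −90° − arctan(1.2/4.5) − arctan(1.2/8.9) ≈ -112.53°
PM = 180° + (-112.53°) = 67.47°

67.5°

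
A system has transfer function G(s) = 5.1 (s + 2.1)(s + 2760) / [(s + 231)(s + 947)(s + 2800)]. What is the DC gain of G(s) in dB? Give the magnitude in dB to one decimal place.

-86.3 dB

G(0) = 5.1 × 2.1 × 2760 / (231 × 947 × 2800) = 4.8259e-05
20 log₁₀(4.8259e-05) = -86.33 dB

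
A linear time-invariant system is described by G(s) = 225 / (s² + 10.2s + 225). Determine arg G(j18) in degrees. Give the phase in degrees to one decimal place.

∠[(j18)² + 10.2(j18) + 225] = ∠[-99 + j183.6] = 118.33°
∠G(j18) = −118.33° = -118.33°

-118.3°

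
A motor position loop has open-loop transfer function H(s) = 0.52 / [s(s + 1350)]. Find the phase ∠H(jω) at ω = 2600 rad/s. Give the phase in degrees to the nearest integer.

∠(j2600 + 1350) = arctan(2600/1350) = 62.56°
∠(j2600) = 90.00°
∠H(j2600) = − (62.56° + 90.00°) = -152.56°

-153 deg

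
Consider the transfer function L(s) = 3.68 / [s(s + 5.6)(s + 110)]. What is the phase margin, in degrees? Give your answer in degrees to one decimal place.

Gain crossover: |L(jω)| = 1 at ω ≈ 0.00597 rad s⁻¹.
∠L(j0.00597) = −90° − arctan(0.00597/5.6) − arctan(0.00597/110) ≈ -90.06°
PM = 180° + (-90.06°) = 89.94°

89.9 deg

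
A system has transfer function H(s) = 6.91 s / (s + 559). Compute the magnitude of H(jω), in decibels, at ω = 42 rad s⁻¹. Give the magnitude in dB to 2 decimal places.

|j42| = 42
|j42 + 559| = √(42² + 559²) = 560.6
|H(j42)| = 6.91 × 42 / 560.6 = 0.51772
20 log₁₀(0.51772) = -5.718 dB

-5.72 dB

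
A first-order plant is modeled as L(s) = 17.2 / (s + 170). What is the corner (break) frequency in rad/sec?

The single real pole at s = −170 gives a corner at ω = 170 rad/sec.

170 rad/sec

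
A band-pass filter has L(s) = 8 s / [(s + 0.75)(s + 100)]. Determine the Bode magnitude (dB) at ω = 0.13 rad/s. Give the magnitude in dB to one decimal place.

|j0.13| = 0.13
|j0.13 + 0.75| = √(0.13² + 0.75²) = 0.7612
|j0.13 + 100| = √(0.13² + 100²) = 100
|L(j0.13)| = 8 × 0.13 / (0.7612 × 100) = 0.013663
20 log₁₀(0.013663) = -37.29 dB

-37.3 dB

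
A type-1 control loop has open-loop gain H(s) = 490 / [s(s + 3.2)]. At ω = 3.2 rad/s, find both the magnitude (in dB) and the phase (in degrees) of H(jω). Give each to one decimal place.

|H| = 30.6 dB, ∠H = -135.0°

|j3.2 + 3.2| = √(3.2² + 3.2²) = 4.525
|j3.2| = 3.2
|H(j3.2)| = 490 / (4.525 × 3.2) = 33.836
20 log₁₀(33.836) = 30.59 dB
∠(j3.2 + 3.2) = arctan(3.2/3.2) = 45.00°
∠(j3.2) = 90.00°
∠H(j3.2) = − (45.00° + 90.00°) = -135.00°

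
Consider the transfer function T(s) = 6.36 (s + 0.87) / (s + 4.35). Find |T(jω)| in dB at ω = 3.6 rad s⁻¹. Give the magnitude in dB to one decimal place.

|j3.6 + 0.87| = √(3.6² + 0.87²) = 3.704
|j3.6 + 4.35| = √(3.6² + 4.35²) = 5.646
|T(j3.6)| = 6.36 × 3.704 / 5.646 = 4.1717
20 log₁₀(4.1717) = 12.41 dB

12.4 dB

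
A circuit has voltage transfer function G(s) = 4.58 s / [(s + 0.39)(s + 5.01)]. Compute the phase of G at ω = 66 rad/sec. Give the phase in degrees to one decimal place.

∠(j66) = 90.00°
∠(j66 + 0.39) = arctan(66/0.39) = 89.66°
∠(j66 + 5.01) = arctan(66/5.01) = 85.66°
∠G(j66) = 90.00° − (89.66° + 85.66°) = -85.32°

-85.3°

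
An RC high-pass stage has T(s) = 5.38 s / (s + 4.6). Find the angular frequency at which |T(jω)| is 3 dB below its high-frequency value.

For a single-pole high-pass, the −3 dB point is at the pole: ω = 4.6 rad/s.

4.6 rad/s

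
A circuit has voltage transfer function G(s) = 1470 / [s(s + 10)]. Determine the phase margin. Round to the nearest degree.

15 deg

Gain crossover: |G(jω)| = 1 at ω ≈ 37.7 rad/s.
∠G(j37.7) = −90° − arctan(37.7/10) ≈ -165.14°
PM = 180° + (-165.14°) = 14.86°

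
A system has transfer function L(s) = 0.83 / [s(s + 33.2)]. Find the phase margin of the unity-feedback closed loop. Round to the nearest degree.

Gain crossover: |L(jω)| = 1 at ω ≈ 0.025 rad/sec.
∠L(j0.025) = −90° − arctan(0.025/33.2) ≈ -90.04°
PM = 180° + (-90.04°) = 89.96°

90°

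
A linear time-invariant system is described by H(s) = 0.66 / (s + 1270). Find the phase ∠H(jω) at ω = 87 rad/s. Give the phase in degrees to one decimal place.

-3.9°

∠(j87 + 1270) = arctan(87/1270) = 3.92°
∠H(j87) = −3.92° = -3.92°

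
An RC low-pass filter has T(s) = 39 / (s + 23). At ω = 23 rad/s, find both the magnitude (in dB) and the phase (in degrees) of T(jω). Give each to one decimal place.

|T| = 1.6 dB, ∠T = -45.0°

|j23 + 23| = √(23² + 23²) = 32.53
|T(j23)| = 39 / 32.53 = 1.199
20 log₁₀(1.199) = 1.58 dB
∠(j23 + 23) = arctan(23/23) = 45.00°
∠T(j23) = −45.00° = -45.00°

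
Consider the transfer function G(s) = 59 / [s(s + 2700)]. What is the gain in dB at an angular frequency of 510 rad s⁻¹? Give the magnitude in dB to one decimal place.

|j510 + 2700| = √(510² + 2700²) = 2748
|j510| = 510
|G(j510)| = 59 / (2748 × 510) = 4.2102e-05
20 log₁₀(4.2102e-05) = -87.51 dB

-87.5 dB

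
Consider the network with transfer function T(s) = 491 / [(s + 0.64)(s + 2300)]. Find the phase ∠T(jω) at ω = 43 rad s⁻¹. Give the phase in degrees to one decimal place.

-90.2°

∠(j43 + 0.64) = arctan(43/0.64) = 89.15°
∠(j43 + 2300) = arctan(43/2300) = 1.07°
∠T(j43) = − (89.15° + 1.07°) = -90.22°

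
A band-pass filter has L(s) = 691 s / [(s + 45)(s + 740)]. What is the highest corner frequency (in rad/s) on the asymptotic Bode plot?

Break frequencies occur at each pole and zero magnitude: 45 rad/s, 740 rad/s.
The highest is 740 rad/s.

740 rad/s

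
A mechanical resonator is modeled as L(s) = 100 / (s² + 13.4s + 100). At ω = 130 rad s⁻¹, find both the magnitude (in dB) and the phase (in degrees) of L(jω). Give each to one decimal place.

|(j130)² + 13.4(j130) + 100| = |-16800 + j1742| = 1.689e+04
|L(j130)| = 100 / 1.689e+04 = 0.0059206
20 log₁₀(0.0059206) = -44.55 dB
∠[(j130)² + 13.4(j130) + 100] = ∠[-16800 + j1742] = 174.08°
∠L(j130) = −174.08° = -174.08°

|L| = -44.6 dB, ∠L = -174.1°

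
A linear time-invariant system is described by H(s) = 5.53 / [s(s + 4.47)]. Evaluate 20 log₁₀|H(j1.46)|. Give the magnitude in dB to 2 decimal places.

|j1.46 + 4.47| = √(1.46² + 4.47²) = 4.702
|j1.46| = 1.46
|H(j1.46)| = 5.53 / (4.702 × 1.46) = 0.80548
20 log₁₀(0.80548) = -1.879 dB

-1.88 dB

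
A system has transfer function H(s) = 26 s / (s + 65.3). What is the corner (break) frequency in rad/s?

65.3 rad/s

The single real pole at s = −65.3 gives a corner at ω = 65.3 rad/s.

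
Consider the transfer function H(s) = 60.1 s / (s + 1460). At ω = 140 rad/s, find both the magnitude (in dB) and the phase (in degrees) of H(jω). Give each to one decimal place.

|j140| = 140
|j140 + 1460| = √(140² + 1460²) = 1467
|H(j140)| = 60.1 × 140 / 1467 = 5.7367
20 log₁₀(5.7367) = 15.17 dB
∠(j140) = 90.00°
∠(j140 + 1460) = arctan(140/1460) = 5.48°
∠H(j140) = 90.00° − 5.48° = 84.52°

|H| = 15.2 dB, ∠H = 84.5°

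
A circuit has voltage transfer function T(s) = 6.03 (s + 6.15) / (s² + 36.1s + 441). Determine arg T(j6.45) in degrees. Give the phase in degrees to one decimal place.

∠(j6.45 + 6.15) = arctan(6.45/6.15) = 46.36°
∠[(j6.45)² + 36.1(j6.45) + 441] = ∠[399.4 + j232.85] = 30.24°
∠T(j6.45) = 46.36° − 30.24° = 16.12°

16.1°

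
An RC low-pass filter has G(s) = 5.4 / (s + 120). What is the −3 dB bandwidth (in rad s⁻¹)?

120 rad s⁻¹

For a single-pole low-pass, the −3 dB point is at the pole: ω = 120 rad s⁻¹.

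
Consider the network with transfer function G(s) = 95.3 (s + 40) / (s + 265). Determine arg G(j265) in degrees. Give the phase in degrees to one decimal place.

∠(j265 + 40) = arctan(265/40) = 81.42°
∠(j265 + 265) = arctan(265/265) = 45.00°
∠G(j265) = 81.42° − 45.00° = 36.42°

36.4 deg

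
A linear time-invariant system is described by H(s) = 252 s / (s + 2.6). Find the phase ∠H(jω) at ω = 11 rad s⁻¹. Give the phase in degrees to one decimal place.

13.3°

∠(j11) = 90.00°
∠(j11 + 2.6) = arctan(11/2.6) = 76.70°
∠H(j11) = 90.00° − 76.70° = 13.30°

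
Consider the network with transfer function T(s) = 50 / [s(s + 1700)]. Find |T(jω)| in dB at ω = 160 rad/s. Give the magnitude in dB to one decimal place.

-74.8 dB

|j160 + 1700| = √(160² + 1700²) = 1708
|j160| = 160
|T(j160)| = 50 / (1708 × 160) = 0.00018301
20 log₁₀(0.00018301) = -74.75 dB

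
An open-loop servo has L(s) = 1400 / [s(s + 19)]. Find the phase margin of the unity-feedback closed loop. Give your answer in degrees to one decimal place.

28.4°

Gain crossover: |L(jω)| = 1 at ω ≈ 35.1 rad/s.
∠L(j35.1) = −90° − arctan(35.1/19) ≈ -151.56°
PM = 180° + (-151.56°) = 28.44°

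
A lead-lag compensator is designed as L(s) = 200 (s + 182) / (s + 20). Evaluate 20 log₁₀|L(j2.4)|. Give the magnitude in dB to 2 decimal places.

|j2.4 + 182| = √(2.4² + 182²) = 182
|j2.4 + 20| = √(2.4² + 20²) = 20.14
|L(j2.4)| = 200 × 182 / 20.14 = 1807.2
20 log₁₀(1807.2) = 65.140 dB

65.14 dB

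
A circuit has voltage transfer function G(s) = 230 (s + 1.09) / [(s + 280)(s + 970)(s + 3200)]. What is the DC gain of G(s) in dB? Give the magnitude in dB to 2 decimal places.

G(0) = 230 × 1.09 / (280 × 970 × 3200) = 2.8845e-07
20 log₁₀(2.8845e-07) = -130.799 dB

-130.80 dB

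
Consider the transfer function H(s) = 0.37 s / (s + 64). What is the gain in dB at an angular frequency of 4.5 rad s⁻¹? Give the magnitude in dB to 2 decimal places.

|j4.5| = 4.5
|j4.5 + 64| = √(4.5² + 64²) = 64.16
|H(j4.5)| = 0.37 × 4.5 / 64.16 = 0.025952
20 log₁₀(0.025952) = -31.717 dB

-31.72 dB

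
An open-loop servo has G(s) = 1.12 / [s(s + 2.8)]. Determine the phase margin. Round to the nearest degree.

Gain crossover: |G(jω)| = 1 at ω ≈ 0.396 rad s⁻¹.
∠G(j0.396) = −90° − arctan(0.396/2.8) ≈ -98.05°
PM = 180° + (-98.05°) = 81.95°

82°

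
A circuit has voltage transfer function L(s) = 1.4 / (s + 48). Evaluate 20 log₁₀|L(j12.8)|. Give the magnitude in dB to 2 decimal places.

|j12.8 + 48| = √(12.8² + 48²) = 49.68
|L(j12.8)| = 1.4 / 49.68 = 0.028182
20 log₁₀(0.028182) = -31.001 dB

-31.00 dB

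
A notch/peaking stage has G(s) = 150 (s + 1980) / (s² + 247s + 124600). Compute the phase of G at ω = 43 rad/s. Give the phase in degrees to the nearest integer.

-4 deg

∠(j43 + 1980) = arctan(43/1980) = 1.24°
∠[(j43)² + 247(j43) + 124600] = ∠[1.2275e+05 + j10621] = 4.95°
∠G(j43) = 1.24° − 4.95° = -3.70°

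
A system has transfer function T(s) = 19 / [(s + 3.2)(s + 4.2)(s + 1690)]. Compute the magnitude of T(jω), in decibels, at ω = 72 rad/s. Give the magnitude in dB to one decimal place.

-113.3 dB

|j72 + 3.2| = √(72² + 3.2²) = 72.07
|j72 + 4.2| = √(72² + 4.2²) = 72.12
|j72 + 1690| = √(72² + 1690²) = 1692
|T(j72)| = 19 / (72.07 × 72.12 × 1692) = 2.1609e-06
20 log₁₀(2.1609e-06) = -113.31 dB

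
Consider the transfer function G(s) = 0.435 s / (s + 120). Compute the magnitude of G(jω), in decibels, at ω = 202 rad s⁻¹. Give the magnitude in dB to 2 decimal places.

|j202| = 202
|j202 + 120| = √(202² + 120²) = 235
|G(j202)| = 0.435 × 202 / 235 = 0.37399
20 log₁₀(0.37399) = -8.543 dB

-8.54 dB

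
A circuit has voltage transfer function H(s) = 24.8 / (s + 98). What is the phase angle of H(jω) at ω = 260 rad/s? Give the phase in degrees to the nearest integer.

-69 deg

∠(j260 + 98) = arctan(260/98) = 69.35°
∠H(j260) = −69.35° = -69.35°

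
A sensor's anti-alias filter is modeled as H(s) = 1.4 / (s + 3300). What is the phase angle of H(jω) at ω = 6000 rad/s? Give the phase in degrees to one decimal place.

∠(j6000 + 3300) = arctan(6000/3300) = 61.19°
∠H(j6000) = −61.19° = -61.19°

-61.2°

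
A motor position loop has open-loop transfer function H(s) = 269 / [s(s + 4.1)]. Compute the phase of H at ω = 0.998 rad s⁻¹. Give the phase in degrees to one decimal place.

∠(j0.998 + 4.1) = arctan(0.998/4.1) = 13.68°
∠(j0.998) = 90.00°
∠H(j0.998) = − (13.68° + 90.00°) = -103.68°

-103.7°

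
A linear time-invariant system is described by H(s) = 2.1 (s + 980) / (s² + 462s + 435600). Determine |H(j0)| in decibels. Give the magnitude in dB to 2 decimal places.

-46.51 dB

H(0) = 2.1 × 980 / 435600 = 0.0047245
20 log₁₀(0.0047245) = -46.513 dB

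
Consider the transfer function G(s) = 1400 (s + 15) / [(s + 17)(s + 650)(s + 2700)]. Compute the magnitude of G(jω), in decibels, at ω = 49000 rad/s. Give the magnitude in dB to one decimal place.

|j49000 + 15| = √(49000² + 15²) = 4.9e+04
|j49000 + 17| = √(49000² + 17²) = 4.9e+04
|j49000 + 650| = √(49000² + 650²) = 4.9e+04
|j49000 + 2700| = √(49000² + 2700²) = 4.907e+04
|G(j49000)| = 1400 × 4.9e+04 / (4.9e+04 × 4.9e+04 × 4.907e+04) = 5.8216e-07
20 log₁₀(5.8216e-07) = -124.70 dB

-124.7 dB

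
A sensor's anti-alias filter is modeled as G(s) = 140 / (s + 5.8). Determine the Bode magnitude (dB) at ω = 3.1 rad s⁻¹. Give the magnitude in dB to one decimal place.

|j3.1 + 5.8| = √(3.1² + 5.8²) = 6.576
|G(j3.1)| = 140 / 6.576 = 21.288
20 log₁₀(21.288) = 26.56 dB

26.6 dB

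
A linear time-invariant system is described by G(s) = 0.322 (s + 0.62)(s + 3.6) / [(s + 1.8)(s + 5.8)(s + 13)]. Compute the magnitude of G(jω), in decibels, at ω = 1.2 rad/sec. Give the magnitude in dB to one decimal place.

|j1.2 + 0.62| = √(1.2² + 0.62²) = 1.351
|j1.2 + 3.6| = √(1.2² + 3.6²) = 3.795
|j1.2 + 1.8| = √(1.2² + 1.8²) = 2.163
|j1.2 + 5.8| = √(1.2² + 5.8²) = 5.923
|j1.2 + 13| = √(1.2² + 13²) = 13.06
|G(j1.2)| = 0.322 × 1.351 × 3.795 / (2.163 × 5.923 × 13.06) = 0.0098664
20 log₁₀(0.0098664) = -40.12 dB

-40.1 dB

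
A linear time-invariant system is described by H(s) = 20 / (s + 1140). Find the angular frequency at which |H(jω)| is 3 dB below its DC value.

For a single-pole low-pass, the −3 dB point is at the pole: ω = 1140 rad/sec.

1140 rad/sec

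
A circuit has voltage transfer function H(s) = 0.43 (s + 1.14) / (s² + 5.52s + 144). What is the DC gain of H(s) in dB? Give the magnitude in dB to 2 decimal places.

H(0) = 0.43 × 1.14 / 144 = 0.0034042
20 log₁₀(0.0034042) = -49.360 dB

-49.36 dB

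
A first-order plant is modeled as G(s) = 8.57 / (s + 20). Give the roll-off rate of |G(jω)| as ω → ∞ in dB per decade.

With 0 zeros and 1 pole, the high-frequency asymptotic slope is 20 × (0 − 1) = -20 dB/decade.

-20 dB/decade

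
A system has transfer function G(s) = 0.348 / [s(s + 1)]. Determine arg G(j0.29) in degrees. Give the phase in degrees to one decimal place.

-106.2°

∠(j0.29 + 1) = arctan(0.29/1) = 16.17°
∠(j0.29) = 90.00°
∠G(j0.29) = − (16.17° + 90.00°) = -106.17°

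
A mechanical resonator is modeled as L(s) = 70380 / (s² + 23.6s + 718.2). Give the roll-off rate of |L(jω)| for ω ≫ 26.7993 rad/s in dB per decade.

-40 dB/decade

With 0 zeros and 2 poles, the high-frequency asymptotic slope is 20 × (0 − 2) = -40 dB/decade.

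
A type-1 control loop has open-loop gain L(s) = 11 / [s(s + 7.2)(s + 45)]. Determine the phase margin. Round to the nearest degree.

Gain crossover: |L(jω)| = 1 at ω ≈ 0.034 rad/s.
∠L(j0.034) = −90° − arctan(0.034/7.2) − arctan(0.034/45) ≈ -90.31°
PM = 180° + (-90.31°) = 89.69°

90°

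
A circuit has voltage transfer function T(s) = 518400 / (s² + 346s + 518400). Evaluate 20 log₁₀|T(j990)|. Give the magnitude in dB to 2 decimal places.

|(j990)² + 346(j990) + 518400| = |-4.617e+05 + j3.4254e+05| = 5.749e+05
|T(j990)| = 518400 / 5.749e+05 = 0.90173
20 log₁₀(0.90173) = -0.898 dB

-0.90 dB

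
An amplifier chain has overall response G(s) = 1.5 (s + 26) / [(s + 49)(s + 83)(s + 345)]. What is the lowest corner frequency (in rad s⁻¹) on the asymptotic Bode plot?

Break frequencies occur at each pole and zero magnitude: 26 rad s⁻¹, 49 rad s⁻¹, 83 rad s⁻¹, 345 rad s⁻¹.
The lowest is 26 rad s⁻¹.

26 rad s⁻¹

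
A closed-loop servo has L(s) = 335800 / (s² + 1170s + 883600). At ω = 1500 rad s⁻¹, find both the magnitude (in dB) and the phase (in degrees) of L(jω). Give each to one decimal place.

|L| = -16.4 dB, ∠L = -127.9°

|(j1500)² + 1170(j1500) + 883600| = |-1.3664e+06 + j1.755e+06| = 2.224e+06
|L(j1500)| = 335800 / 2.224e+06 = 0.15098
20 log₁₀(0.15098) = -16.42 dB
∠[(j1500)² + 1170(j1500) + 883600] = ∠[-1.3664e+06 + j1.755e+06] = 127.90°
∠L(j1500) = −127.90° = -127.90°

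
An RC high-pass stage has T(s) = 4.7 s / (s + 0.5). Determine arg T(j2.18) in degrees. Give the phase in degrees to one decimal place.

∠(j2.18) = 90.00°
∠(j2.18 + 0.5) = arctan(2.18/0.5) = 77.08°
∠T(j2.18) = 90.00° − 77.08° = 12.92°

12.9 deg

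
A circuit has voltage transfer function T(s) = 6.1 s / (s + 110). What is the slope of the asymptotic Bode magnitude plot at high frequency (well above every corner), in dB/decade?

With 1 zero and 1 pole, the high-frequency asymptotic slope is 20 × (1 − 1) = 0 dB/decade.

0 dB/decade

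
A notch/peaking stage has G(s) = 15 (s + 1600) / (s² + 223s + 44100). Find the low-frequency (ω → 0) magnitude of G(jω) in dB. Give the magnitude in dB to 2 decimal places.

G(0) = 15 × 1600 / 44100 = 0.54422
20 log₁₀(0.54422) = -5.285 dB

-5.28 dB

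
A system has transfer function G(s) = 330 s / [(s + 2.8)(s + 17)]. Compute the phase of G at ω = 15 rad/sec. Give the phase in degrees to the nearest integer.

∠(j15) = 90.00°
∠(j15 + 2.8) = arctan(15/2.8) = 79.43°
∠(j15 + 17) = arctan(15/17) = 41.42°
∠G(j15) = 90.00° − (79.43° + 41.42°) = -30.85°

-31°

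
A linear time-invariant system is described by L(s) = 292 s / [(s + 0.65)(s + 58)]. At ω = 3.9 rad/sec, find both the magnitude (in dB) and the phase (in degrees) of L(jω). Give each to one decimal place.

|j3.9| = 3.9
|j3.9 + 0.65| = √(3.9² + 0.65²) = 3.954
|j3.9 + 58| = √(3.9² + 58²) = 58.13
|L(j3.9)| = 292 × 3.9 / (3.954 × 58.13) = 4.9548
20 log₁₀(4.9548) = 13.90 dB
∠(j3.9) = 90.00°
∠(j3.9 + 0.65) = arctan(3.9/0.65) = 80.54°
∠(j3.9 + 58) = arctan(3.9/58) = 3.85°
∠L(j3.9) = 90.00° − (80.54° + 3.85°) = 5.62°

|L| = 13.9 dB, ∠L = 5.6°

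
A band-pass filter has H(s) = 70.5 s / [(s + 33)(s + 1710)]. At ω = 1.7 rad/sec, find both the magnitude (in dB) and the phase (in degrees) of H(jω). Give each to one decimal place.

|j1.7| = 1.7
|j1.7 + 33| = √(1.7² + 33²) = 33.04
|j1.7 + 1710| = √(1.7² + 1710²) = 1710
|H(j1.7)| = 70.5 × 1.7 / (33.04 × 1710) = 0.0021211
20 log₁₀(0.0021211) = -53.47 dB
∠(j1.7) = 90.00°
∠(j1.7 + 33) = arctan(1.7/33) = 2.95°
∠(j1.7 + 1710) = arctan(1.7/1710) = 0.06°
∠H(j1.7) = 90.00° − (2.95° + 0.06°) = 86.99°

|H| = -53.5 dB, ∠H = 87.0 deg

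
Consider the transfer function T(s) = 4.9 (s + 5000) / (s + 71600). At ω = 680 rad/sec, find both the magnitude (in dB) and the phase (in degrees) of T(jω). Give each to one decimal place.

|j680 + 5000| = √(680² + 5000²) = 5046
|j680 + 71600| = √(680² + 71600²) = 7.16e+04
|T(j680)| = 4.9 × 5046 / 7.16e+04 = 0.34531
20 log₁₀(0.34531) = -9.24 dB
∠(j680 + 5000) = arctan(680/5000) = 7.74°
∠(j680 + 71600) = arctan(680/71600) = 0.54°
∠T(j680) = 7.74° − 0.54° = 7.20°

|T| = -9.2 dB, ∠T = 7.2°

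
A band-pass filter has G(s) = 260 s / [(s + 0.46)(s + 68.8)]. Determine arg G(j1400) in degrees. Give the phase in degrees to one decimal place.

-87.2°

∠(j1400) = 90.00°
∠(j1400 + 0.46) = arctan(1400/0.46) = 89.98°
∠(j1400 + 68.8) = arctan(1400/68.8) = 87.19°
∠G(j1400) = 90.00° − (89.98° + 87.19°) = -87.17°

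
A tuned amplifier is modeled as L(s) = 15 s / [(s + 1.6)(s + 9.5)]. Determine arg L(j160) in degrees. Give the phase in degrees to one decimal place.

∠(j160) = 90.00°
∠(j160 + 1.6) = arctan(160/1.6) = 89.43°
∠(j160 + 9.5) = arctan(160/9.5) = 86.60°
∠L(j160) = 90.00° − (89.43° + 86.60°) = -86.03°

-86.0 deg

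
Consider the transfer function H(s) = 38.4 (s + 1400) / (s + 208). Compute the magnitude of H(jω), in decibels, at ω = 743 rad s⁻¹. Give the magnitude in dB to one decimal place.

|j743 + 1400| = √(743² + 1400²) = 1585
|j743 + 208| = √(743² + 208²) = 771.6
|H(j743)| = 38.4 × 1585 / 771.6 = 78.881
20 log₁₀(78.881) = 37.94 dB

37.9 dB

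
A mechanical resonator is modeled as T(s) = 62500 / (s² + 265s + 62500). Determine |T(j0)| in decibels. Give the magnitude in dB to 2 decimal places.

T(0) = 62500 / 62500 = 1
20 log₁₀(1) = 0.000 dB

0.00 dB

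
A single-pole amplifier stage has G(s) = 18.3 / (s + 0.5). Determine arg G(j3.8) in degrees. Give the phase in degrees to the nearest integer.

-83°

∠(j3.8 + 0.5) = arctan(3.8/0.5) = 82.50°
∠G(j3.8) = −82.50° = -82.50°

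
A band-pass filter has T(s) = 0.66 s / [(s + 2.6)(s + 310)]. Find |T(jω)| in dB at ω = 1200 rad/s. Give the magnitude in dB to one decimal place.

-65.5 dB

|j1200| = 1200
|j1200 + 2.6| = √(1200² + 2.6²) = 1200
|j1200 + 310| = √(1200² + 310²) = 1239
|T(j1200)| = 0.66 × 1200 / (1200 × 1239) = 0.00053252
20 log₁₀(0.00053252) = -65.47 dB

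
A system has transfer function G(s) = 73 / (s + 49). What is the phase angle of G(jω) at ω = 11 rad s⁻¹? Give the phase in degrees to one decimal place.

-12.7 deg

∠(j11 + 49) = arctan(11/49) = 12.65°
∠G(j11) = −12.65° = -12.65°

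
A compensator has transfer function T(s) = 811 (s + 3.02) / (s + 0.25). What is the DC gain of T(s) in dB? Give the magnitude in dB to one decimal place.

T(0) = 811 × 3.02 / 0.25 = 9796.9
20 log₁₀(9796.9) = 79.82 dB

79.8 dB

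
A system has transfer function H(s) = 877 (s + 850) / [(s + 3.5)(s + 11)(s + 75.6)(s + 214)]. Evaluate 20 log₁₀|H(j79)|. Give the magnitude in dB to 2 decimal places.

|j79 + 850| = √(79² + 850²) = 853.7
|j79 + 3.5| = √(79² + 3.5²) = 79.08
|j79 + 11| = √(79² + 11²) = 79.76
|j79 + 75.6| = √(79² + 75.6²) = 109.3
|j79 + 214| = √(79² + 214²) = 228.1
|H(j79)| = 877 × 853.7 / (79.08 × 79.76 × 109.3 × 228.1) = 0.0047586
20 log₁₀(0.0047586) = -46.450 dB

-46.45 dB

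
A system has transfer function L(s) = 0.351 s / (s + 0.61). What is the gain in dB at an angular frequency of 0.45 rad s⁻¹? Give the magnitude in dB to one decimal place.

-13.6 dB

|j0.45| = 0.45
|j0.45 + 0.61| = √(0.45² + 0.61²) = 0.758
|L(j0.45)| = 0.351 × 0.45 / 0.758 = 0.20837
20 log₁₀(0.20837) = -13.62 dB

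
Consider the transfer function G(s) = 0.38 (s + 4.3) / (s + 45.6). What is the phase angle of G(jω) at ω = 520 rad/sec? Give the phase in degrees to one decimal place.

∠(j520 + 4.3) = arctan(520/4.3) = 89.53°
∠(j520 + 45.6) = arctan(520/45.6) = 84.99°
∠G(j520) = 89.53° − 84.99° = 4.54°

4.5°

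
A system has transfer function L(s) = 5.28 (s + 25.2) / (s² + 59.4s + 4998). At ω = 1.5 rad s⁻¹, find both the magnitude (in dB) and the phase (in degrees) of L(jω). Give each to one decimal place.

|L| = -31.5 dB, ∠L = 2.4°

|j1.5 + 25.2| = √(1.5² + 25.2²) = 25.24
|(j1.5)² + 59.4(j1.5) + 4998| = |4995.8 + j89.1| = 4997
|L(j1.5)| = 5.28 × 25.24 / 4997 = 0.026677
20 log₁₀(0.026677) = -31.48 dB
∠(j1.5 + 25.2) = arctan(1.5/25.2) = 3.41°
∠[(j1.5)² + 59.4(j1.5) + 4998] = ∠[4995.8 + j89.1] = 1.02°
∠L(j1.5) = 3.41° − 1.02° = 2.38°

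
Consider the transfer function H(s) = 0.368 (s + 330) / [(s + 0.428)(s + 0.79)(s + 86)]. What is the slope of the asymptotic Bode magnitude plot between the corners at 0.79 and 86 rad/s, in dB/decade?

In this band the factors already past their corner are: pole at 0.428, pole at 0.79; net slope = -40 dB/decade.

-40 dB/decade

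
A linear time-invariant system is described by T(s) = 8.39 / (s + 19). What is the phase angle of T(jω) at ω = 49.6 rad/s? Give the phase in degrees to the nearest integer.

-69°

∠(j49.6 + 19) = arctan(49.6/19) = 69.04°
∠T(j49.6) = −69.04° = -69.04°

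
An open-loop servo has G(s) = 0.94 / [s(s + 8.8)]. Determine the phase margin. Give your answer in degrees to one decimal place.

89.3 deg

Gain crossover: |G(jω)| = 1 at ω ≈ 0.107 rad/sec.
∠G(j0.107) = −90° − arctan(0.107/8.8) ≈ -90.70°
PM = 180° + (-90.70°) = 89.30°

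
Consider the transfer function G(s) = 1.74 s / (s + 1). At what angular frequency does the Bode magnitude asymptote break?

1 rad/s

The single real pole at s = −1 gives a corner at ω = 1 rad/s.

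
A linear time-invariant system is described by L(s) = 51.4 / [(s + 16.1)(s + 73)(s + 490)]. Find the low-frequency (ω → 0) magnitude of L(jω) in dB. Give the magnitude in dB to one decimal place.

-81.0 dB

L(0) = 51.4 / (16.1 × 73 × 490) = 8.9252e-05
20 log₁₀(8.9252e-05) = -80.99 dB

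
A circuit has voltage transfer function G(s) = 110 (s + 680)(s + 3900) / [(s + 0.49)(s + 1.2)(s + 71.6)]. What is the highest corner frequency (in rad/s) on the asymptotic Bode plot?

3900 rad/s

Break frequencies occur at each pole and zero magnitude: 0.49 rad/s, 1.2 rad/s, 71.6 rad/s, 680 rad/s, 3900 rad/s.
The highest is 3900 rad/s.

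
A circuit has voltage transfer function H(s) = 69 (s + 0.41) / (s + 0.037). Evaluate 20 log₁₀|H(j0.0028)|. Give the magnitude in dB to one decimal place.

57.6 dB

|j0.0028 + 0.41| = √(0.0028² + 0.41²) = 0.41
|j0.0028 + 0.037| = √(0.0028² + 0.037²) = 0.03711
|H(j0.0028)| = 69 × 0.41 / 0.03711 = 762.43
20 log₁₀(762.43) = 57.64 dB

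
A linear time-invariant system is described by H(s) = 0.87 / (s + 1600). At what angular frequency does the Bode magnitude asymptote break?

The single real pole at s = −1600 gives a corner at ω = 1600 rad/s.

1600 rad/s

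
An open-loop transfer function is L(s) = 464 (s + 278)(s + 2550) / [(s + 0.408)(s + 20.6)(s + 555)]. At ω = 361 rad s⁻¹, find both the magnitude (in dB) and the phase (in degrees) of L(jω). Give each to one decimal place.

|L| = 16.0 dB, ∠L = -149.3°

|j361 + 278| = √(361² + 278²) = 455.6
|j361 + 2550| = √(361² + 2550²) = 2575
|j361 + 0.408| = √(361² + 0.408²) = 361
|j361 + 20.6| = √(361² + 20.6²) = 361.6
|j361 + 555| = √(361² + 555²) = 662.1
|L(j361)| = 464 × 455.6 × 2575 / (361 × 361.6 × 662.1) = 6.3002
20 log₁₀(6.3002) = 15.99 dB
∠(j361 + 278) = arctan(361/278) = 52.40°
∠(j361 + 2550) = arctan(361/2550) = 8.06°
∠(j361 + 0.408) = arctan(361/0.408) = 89.94°
∠(j361 + 20.6) = arctan(361/20.6) = 86.73°
∠(j361 + 555) = arctan(361/555) = 33.04°
∠L(j361) = 52.40° + 8.06° − (89.94° + 86.73° + 33.04°) = -149.25°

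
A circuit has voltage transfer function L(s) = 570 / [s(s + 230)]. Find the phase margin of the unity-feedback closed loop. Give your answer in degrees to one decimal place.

89.4°

Gain crossover: |L(jω)| = 1 at ω ≈ 2.48 rad/s.
∠L(j2.48) = −90° − arctan(2.48/230) ≈ -90.62°
PM = 180° + (-90.62°) = 89.38°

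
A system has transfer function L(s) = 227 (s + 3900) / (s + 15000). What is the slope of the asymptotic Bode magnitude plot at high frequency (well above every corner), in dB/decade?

0 dB/decade

With 1 zero and 1 pole, the high-frequency asymptotic slope is 20 × (1 − 1) = 0 dB/decade.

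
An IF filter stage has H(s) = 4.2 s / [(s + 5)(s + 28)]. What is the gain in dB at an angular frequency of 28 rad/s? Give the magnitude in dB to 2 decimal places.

-19.62 dB

|j28| = 28
|j28 + 5| = √(28² + 5²) = 28.44
|j28 + 28| = √(28² + 28²) = 39.6
|H(j28)| = 4.2 × 28 / (28.44 × 39.6) = 0.10441
20 log₁₀(0.10441) = -19.625 dB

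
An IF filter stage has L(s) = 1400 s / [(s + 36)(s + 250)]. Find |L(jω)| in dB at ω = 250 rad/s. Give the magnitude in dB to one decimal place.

11.9 dB

|j250| = 250
|j250 + 36| = √(250² + 36²) = 252.6
|j250 + 250| = √(250² + 250²) = 353.6
|L(j250)| = 1400 × 250 / (252.6 × 353.6) = 3.9194
20 log₁₀(3.9194) = 11.86 dB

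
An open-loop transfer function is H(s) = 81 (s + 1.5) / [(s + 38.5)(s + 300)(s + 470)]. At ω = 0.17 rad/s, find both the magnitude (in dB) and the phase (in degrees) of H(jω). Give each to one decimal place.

|j0.17 + 1.5| = √(0.17² + 1.5²) = 1.51
|j0.17 + 38.5| = √(0.17² + 38.5²) = 38.5
|j0.17 + 300| = √(0.17² + 300²) = 300
|j0.17 + 470| = √(0.17² + 470²) = 470
|H(j0.17)| = 81 × 1.51 / (38.5 × 300 × 470) = 2.2525e-05
20 log₁₀(2.2525e-05) = -92.95 dB
∠(j0.17 + 1.5) = arctan(0.17/1.5) = 6.47°
∠(j0.17 + 38.5) = arctan(0.17/38.5) = 0.25°
∠(j0.17 + 300) = arctan(0.17/300) = 0.03°
∠(j0.17 + 470) = arctan(0.17/470) = 0.02°
∠H(j0.17) = 6.47° − (0.25° + 0.03° + 0.02°) = 6.16°

|H| = -92.9 dB, ∠H = 6.2°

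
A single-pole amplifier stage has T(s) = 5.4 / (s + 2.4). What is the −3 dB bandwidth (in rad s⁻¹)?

2.4 rad s⁻¹

For a single-pole low-pass, the −3 dB point is at the pole: ω = 2.4 rad s⁻¹.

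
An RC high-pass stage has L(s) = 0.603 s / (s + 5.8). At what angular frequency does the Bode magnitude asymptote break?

5.8 rad/s

The single real pole at s = −5.8 gives a corner at ω = 5.8 rad/s.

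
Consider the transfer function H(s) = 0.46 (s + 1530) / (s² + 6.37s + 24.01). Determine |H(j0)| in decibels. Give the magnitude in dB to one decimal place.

29.3 dB

H(0) = 0.46 × 1530 / 24.01 = 29.313
20 log₁₀(29.313) = 29.34 dB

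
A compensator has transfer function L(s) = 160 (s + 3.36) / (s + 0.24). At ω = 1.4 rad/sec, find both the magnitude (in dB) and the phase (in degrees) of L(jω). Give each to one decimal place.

|j1.4 + 3.36| = √(1.4² + 3.36²) = 3.64
|j1.4 + 0.24| = √(1.4² + 0.24²) = 1.42
|L(j1.4)| = 160 × 3.64 / 1.42 = 410.02
20 log₁₀(410.02) = 52.26 dB
∠(j1.4 + 3.36) = arctan(1.4/3.36) = 22.62°
∠(j1.4 + 0.24) = arctan(1.4/0.24) = 80.27°
∠L(j1.4) = 22.62° − 80.27° = -57.65°

|L| = 52.3 dB, ∠L = -57.7°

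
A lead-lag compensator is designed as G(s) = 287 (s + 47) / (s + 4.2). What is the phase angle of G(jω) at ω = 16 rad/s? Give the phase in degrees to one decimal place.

∠(j16 + 47) = arctan(16/47) = 18.80°
∠(j16 + 4.2) = arctan(16/4.2) = 75.29°
∠G(j16) = 18.80° − 75.29° = -56.49°

-56.5 deg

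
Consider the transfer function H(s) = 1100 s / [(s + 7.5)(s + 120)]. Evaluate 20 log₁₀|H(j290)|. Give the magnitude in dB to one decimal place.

|j290| = 290
|j290 + 7.5| = √(290² + 7.5²) = 290.1
|j290 + 120| = √(290² + 120²) = 313.8
|H(j290)| = 1100 × 290 / (290.1 × 313.8) = 3.5037
20 log₁₀(3.5037) = 10.89 dB

10.9 dB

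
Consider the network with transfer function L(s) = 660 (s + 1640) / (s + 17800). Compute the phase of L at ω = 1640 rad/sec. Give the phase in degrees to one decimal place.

39.7 deg

∠(j1640 + 1640) = arctan(1640/1640) = 45.00°
∠(j1640 + 17800) = arctan(1640/17800) = 5.26°
∠L(j1640) = 45.00° − 5.26° = 39.74°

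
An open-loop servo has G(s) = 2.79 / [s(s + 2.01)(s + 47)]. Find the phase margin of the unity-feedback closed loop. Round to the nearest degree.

Gain crossover: |G(jω)| = 1 at ω ≈ 0.0295 rad s⁻¹.
∠G(j0.0295) = −90° − arctan(0.0295/2.01) − arctan(0.0295/47) ≈ -90.88°
PM = 180° + (-90.88°) = 89.12°

89°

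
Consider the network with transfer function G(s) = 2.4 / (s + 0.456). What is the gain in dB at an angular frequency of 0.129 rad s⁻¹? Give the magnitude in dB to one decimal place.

14.1 dB

|j0.129 + 0.456| = √(0.129² + 0.456²) = 0.4739
|G(j0.129)| = 2.4 / 0.4739 = 5.0644
20 log₁₀(5.0644) = 14.09 dB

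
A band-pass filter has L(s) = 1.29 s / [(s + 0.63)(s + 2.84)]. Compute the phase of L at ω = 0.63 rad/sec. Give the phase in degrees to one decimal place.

32.5°

∠(j0.63) = 90.00°
∠(j0.63 + 0.63) = arctan(0.63/0.63) = 45.00°
∠(j0.63 + 2.84) = arctan(0.63/2.84) = 12.51°
∠L(j0.63) = 90.00° − (45.00° + 12.51°) = 32.49°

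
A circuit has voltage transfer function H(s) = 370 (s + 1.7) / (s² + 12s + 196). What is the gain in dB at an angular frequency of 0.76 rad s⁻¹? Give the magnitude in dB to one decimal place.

10.9 dB

|j0.76 + 1.7| = √(0.76² + 1.7²) = 1.862
|(j0.76)² + 12(j0.76) + 196| = |195.42 + j9.12| = 195.6
|H(j0.76)| = 370 × 1.862 / 195.6 = 3.5218
20 log₁₀(3.5218) = 10.94 dB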